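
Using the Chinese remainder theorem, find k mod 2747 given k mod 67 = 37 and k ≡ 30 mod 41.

67⁻¹ mod 41: 67·30 ≡ 1 (mod 41), so 67⁻¹ ≡ 30.
k = 37 + 67·((30 − 37)·30 mod 41) = 37 + 67·36 = 2449.

2449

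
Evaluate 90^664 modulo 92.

Using repeated squaring:
664 in binary is 1010011000, i.e. 664 = 512 + 128 + 16 + 8.
90^1 ≡ 90 (mod 92)
90^2 ≡ 90^2 = 8100 ≡ 4 (mod 92)
90^4 ≡ 4^2 = 16 (mod 92)
90^8 ≡ 16^2 = 256 ≡ 72 (mod 92)
90^16 ≡ 72^2 = 5184 ≡ 32 (mod 92)
90^32 ≡ 32^2 = 1024 ≡ 12 (mod 92)
90^64 ≡ 12^2 = 144 ≡ 52 (mod 92)
90^128 ≡ 52^2 = 2704 ≡ 36 (mod 92)
90^256 ≡ 36^2 = 1296 ≡ 8 (mod 92)
90^512 ≡ 8^2 = 64 (mod 92)
90^664 = 90^512 * 90^128 * 90^16 * 90^8 ≡ 64 * 36 * 32 * 72 (mod 92).
Accumulate the product:
64 * 36 = 2304 ≡ 4
4 * 32 = 128 ≡ 36
36 * 72 = 2592 ≡ 16

16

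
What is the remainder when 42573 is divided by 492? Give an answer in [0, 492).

42573 = 86×492 + 261, so 42573 ≡ 261 (mod 492).

261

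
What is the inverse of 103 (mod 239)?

181

239 = 2·103 + 33
103 = 3·33 + 4
33 = 8·4 + 1
4 = 4·1 + 0
gcd(103, 239) = 1, so the inverse exists.
Back-substitute for 1:
1 = 1·33 − 8·4
  = −8·103 + 25·33
  = 25·239 − 58·103
So 103⁻¹ ≡ −58 ≡ 181 (mod 239).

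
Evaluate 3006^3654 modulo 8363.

1475

By square-and-multiply:
3654 in binary is 111001000110, i.e. 3654 = 2048 + 1024 + 512 + 64 + 4 + 2.
3006^1 ≡ 3006 (mod 8363)
3006^2 ≡ 3006^2 = 9036036 ≡ 3996 (mod 8363)
3006^4 ≡ 3996^2 = 15968016 ≡ 3049 (mod 8363)
3006^8 ≡ 3049^2 = 9296401 ≡ 5108 (mod 8363)
3006^16 ≡ 5108^2 = 26091664 ≡ 7467 (mod 8363)
3006^32 ≡ 7467^2 = 55756089 ≡ 8331 (mod 8363)
3006^64 ≡ 8331^2 = 69405561 ≡ 1024 (mod 8363)
3006^128 ≡ 1024^2 = 1048576 ≡ 3201 (mod 8363)
3006^256 ≡ 3201^2 = 10246401 ≡ 1726 (mod 8363)
3006^512 ≡ 1726^2 = 2979076 ≡ 1848 (mod 8363)
3006^1024 ≡ 1848^2 = 3415104 ≡ 3000 (mod 8363)
3006^2048 ≡ 3000^2 = 9000000 ≡ 1412 (mod 8363)
3006^3654 = 3006^2048 · 3006^1024 · 3006^512 · 3006^64 · 3006^4 · 3006^2 ≡ 1412 · 3000 · 1848 · 1024 · 3049 · 3996 (mod 8363).
Accumulate the product:
1412 · 3000 = 4236000 ≡ 4322
4322 · 1848 = 7987056 ≡ 391
391 · 1024 = 400384 ≡ 7323
7323 · 3049 = 22327827 ≡ 6980
6980 · 3996 = 27892080 ≡ 1475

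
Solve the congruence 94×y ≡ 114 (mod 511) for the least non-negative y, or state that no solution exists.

360

gcd(94, 511) = 1, so a unique solution mod 511 exists.
94⁻¹ ≡ 299 (mod 511).
y ≡ 299×114 ≡ 360 (mod 511).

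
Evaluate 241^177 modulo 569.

177 in binary is 10110001, i.e. 177 = 128 + 32 + 16 + 1.
241^1 ≡ 241 (mod 569)
241^2 ≡ 241^2 = 58081 ≡ 43 (mod 569)
241^4 ≡ 43^2 = 1849 ≡ 142 (mod 569)
241^8 ≡ 142^2 = 20164 ≡ 249 (mod 569)
241^16 ≡ 249^2 = 62001 ≡ 549 (mod 569)
241^32 ≡ 549^2 = 301401 ≡ 400 (mod 569)
241^64 ≡ 400^2 = 160000 ≡ 111 (mod 569)
241^128 ≡ 111^2 = 12321 ≡ 372 (mod 569)
241^177 = 241^128 * 241^32 * 241^16 * 241^1 ≡ 372 * 400 * 549 * 241 (mod 569).
Accumulate the product:
372 * 400 = 148800 ≡ 291
291 * 549 = 159759 ≡ 439
439 * 241 = 105799 ≡ 534

534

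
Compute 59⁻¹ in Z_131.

131 = 2*59 + 13
59 = 4*13 + 7
13 = 1*7 + 6
7 = 1*6 + 1
6 = 6*1 + 0
gcd(59, 131) = 1, so the inverse exists.
Bézout: 1 = −9*131 + 20*59.
So 59⁻¹ ≡ 20 (mod 131).

20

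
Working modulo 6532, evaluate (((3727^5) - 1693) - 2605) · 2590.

(3727)^5 ≡ 3175 (mod 6532)
3175 - 1693 = 1482
1482 - 2605 = -1123 ≡ 5409 (mod 6532)
5409 · 2590 = 14009310 ≡ 4702 (mod 6532)

4702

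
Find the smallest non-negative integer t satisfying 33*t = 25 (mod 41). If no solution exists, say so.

gcd(33, 41) = 1, so a unique solution mod 41 exists.
33⁻¹ ≡ 5 (mod 41).
t ≡ 5*25 ≡ 2 (mod 41).

2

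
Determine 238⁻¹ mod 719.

287

Apply the Euclidean algorithm and back-substitute:
719 = 3·238 + 5
238 = 47·5 + 3
5 = 1·3 + 2
3 = 1·2 + 1
2 = 2·1 + 0
gcd(238, 719) = 1, so the inverse exists.
Bézout: 1 = −95·719 + 287·238.
So 238⁻¹ ≡ 287 (mod 719).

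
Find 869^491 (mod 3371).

491 in binary is 111101011, i.e. 491 = 256 + 128 + 64 + 32 + 8 + 2 + 1.
869^1 ≡ 869 (mod 3371)
869^2 ≡ 869^2 = 755161 ≡ 57 (mod 3371)
869^4 ≡ 57^2 = 3249 (mod 3371)
869^8 ≡ 3249^2 = 10556001 ≡ 1400 (mod 3371)
869^16 ≡ 1400^2 = 1960000 ≡ 1449 (mod 3371)
869^32 ≡ 1449^2 = 2099601 ≡ 2839 (mod 3371)
869^64 ≡ 2839^2 = 8059921 ≡ 3231 (mod 3371)
869^128 ≡ 3231^2 = 10439361 ≡ 2745 (mod 3371)
869^256 ≡ 2745^2 = 7535025 ≡ 840 (mod 3371)
869^491 = 869^256 · 869^128 · 869^64 · 869^32 · 869^8 · 869^2 · 869^1 ≡ 840 · 2745 · 3231 · 2839 · 1400 · 57 · 869 (mod 3371).
Accumulate the product:
840 · 2745 = 2305800 ≡ 36
36 · 3231 = 116316 ≡ 1702
1702 · 2839 = 4831978 ≡ 1335
1335 · 1400 = 1869000 ≡ 1466
1466 · 57 = 83562 ≡ 2658
2658 · 869 = 2309802 ≡ 667

667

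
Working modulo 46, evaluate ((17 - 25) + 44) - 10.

26

17 - 25 = -8 ≡ 38 (mod 46)
38 + 44 = 82 ≡ 36 (mod 46)
36 - 10 = 26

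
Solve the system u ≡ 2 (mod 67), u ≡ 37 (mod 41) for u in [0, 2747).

1677

67⁻¹ mod 41: 67×30 ≡ 1 (mod 41), so 67⁻¹ ≡ 30.
u = 2 + 67×((37 − 2)×30 mod 41) = 2 + 67×25 = 1677.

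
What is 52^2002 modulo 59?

7

Compute successive squares:
52^1 ≡ 52 (mod 59)
52^2 ≡ 52^2 = 2704 ≡ 49 (mod 59)
52^4 ≡ 49^2 = 2401 ≡ 41 (mod 59)
52^8 ≡ 41^2 = 1681 ≡ 29 (mod 59)
52^16 ≡ 29^2 = 841 ≡ 15 (mod 59)
52^32 ≡ 15^2 = 225 ≡ 48 (mod 59)
52^64 ≡ 48^2 = 2304 ≡ 3 (mod 59)
52^128 ≡ 3^2 = 9 (mod 59)
52^256 ≡ 9^2 = 81 ≡ 22 (mod 59)
52^512 ≡ 22^2 = 484 ≡ 12 (mod 59)
52^1024 ≡ 12^2 = 144 ≡ 26 (mod 59)
52^2002 = 52^1024 * 52^512 * 52^256 * 52^128 * 52^64 * 52^16 * 52^2 ≡ 26 * 12 * 22 * 9 * 3 * 15 * 49 (mod 59).
Accumulate the product:
26 * 12 = 312 ≡ 17
17 * 22 = 374 ≡ 20
20 * 9 = 180 ≡ 3
3 * 3 = 9
9 * 15 = 135 ≡ 17
17 * 49 = 833 ≡ 7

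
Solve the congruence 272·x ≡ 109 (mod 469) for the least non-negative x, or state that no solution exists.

gcd(272, 469) = 1, so a unique solution mod 469 exists.
272⁻¹ ≡ 419 (mod 469).
x ≡ 419·109 ≡ 178 (mod 469).

178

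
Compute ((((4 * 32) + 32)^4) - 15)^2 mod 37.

4 * 32 = 128 ≡ 17 (mod 37)
17 + 32 = 49 ≡ 12 (mod 37)
(12)^4 ≡ 16 (mod 37)
16 - 15 = 1
(1)^2 ≡ 1 (mod 37)

1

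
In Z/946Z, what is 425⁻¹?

Apply the Euclidean algorithm and back-substitute:
946 = 2·425 + 96
425 = 4·96 + 41
96 = 2·41 + 14
41 = 2·14 + 13
14 = 1·13 + 1
13 = 13·1 + 0
gcd(425, 946) = 1, so the inverse exists.
Bézout: 1 = 31·946 − 69·425.
So 425⁻¹ ≡ −69 ≡ 877 (mod 946).

877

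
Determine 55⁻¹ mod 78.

By the extended Euclidean algorithm:
78 = 1×55 + 23
55 = 2×23 + 9
23 = 2×9 + 5
9 = 1×5 + 4
5 = 1×4 + 1
4 = 4×1 + 0
gcd(55, 78) = 1, so the inverse exists.
Bézout: 1 = 12×78 − 17×55.
So 55⁻¹ ≡ −17 ≡ 61 (mod 78).

61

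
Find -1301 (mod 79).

-1301 = -17*79 + 42, so -1301 ≡ 42 (mod 79).

42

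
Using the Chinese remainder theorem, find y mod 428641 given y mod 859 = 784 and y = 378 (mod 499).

40298

859⁻¹ mod 499: 859·140 ≡ 1 (mod 499), so 859⁻¹ ≡ 140.
y = 784 + 859·((378 − 784)·140 mod 499) = 784 + 859·46 = 40298.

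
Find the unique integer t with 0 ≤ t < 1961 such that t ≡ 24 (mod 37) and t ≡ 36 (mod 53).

1467

37⁻¹ mod 53: 37×43 ≡ 1 (mod 53), so 37⁻¹ ≡ 43.
t = 24 + 37×((36 − 24)×43 mod 53) = 24 + 37×39 = 1467.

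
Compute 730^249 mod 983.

By square-and-multiply:
249 in binary is 11111001, i.e. 249 = 128 + 64 + 32 + 16 + 8 + 1.
730^1 ≡ 730 (mod 983)
730^2 ≡ 730^2 = 532900 ≡ 114 (mod 983)
730^4 ≡ 114^2 = 12996 ≡ 217 (mod 983)
730^8 ≡ 217^2 = 47089 ≡ 888 (mod 983)
730^16 ≡ 888^2 = 788544 ≡ 178 (mod 983)
730^32 ≡ 178^2 = 31684 ≡ 228 (mod 983)
730^64 ≡ 228^2 = 51984 ≡ 868 (mod 983)
730^128 ≡ 868^2 = 753424 ≡ 446 (mod 983)
730^249 = 730^128 × 730^64 × 730^32 × 730^16 × 730^8 × 730^1 ≡ 446 × 868 × 228 × 178 × 888 × 730 (mod 983).
Accumulate the product:
446 × 868 = 387128 ≡ 809
809 × 228 = 184452 ≡ 631
631 × 178 = 112318 ≡ 256
256 × 888 = 227328 ≡ 255
255 × 730 = 186150 ≡ 363

363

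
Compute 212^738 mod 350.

Using repeated squaring:
212^1 ≡ 212 (mod 350)
212^2 ≡ 212^2 = 44944 ≡ 144 (mod 350)
212^4 ≡ 144^2 = 20736 ≡ 86 (mod 350)
212^8 ≡ 86^2 = 7396 ≡ 46 (mod 350)
212^16 ≡ 46^2 = 2116 ≡ 16 (mod 350)
212^32 ≡ 16^2 = 256 (mod 350)
212^64 ≡ 256^2 = 65536 ≡ 86 (mod 350)
212^128 ≡ 86^2 = 7396 ≡ 46 (mod 350)
212^256 ≡ 46^2 = 2116 ≡ 16 (mod 350)
212^512 ≡ 16^2 = 256 (mod 350)
212^738 = 212^512 * 212^128 * 212^64 * 212^32 * 212^2 ≡ 256 * 46 * 86 * 256 * 144 (mod 350).
Accumulate the product:
256 * 46 = 11776 ≡ 226
226 * 86 = 19436 ≡ 186
186 * 256 = 47616 ≡ 16
16 * 144 = 2304 ≡ 204

204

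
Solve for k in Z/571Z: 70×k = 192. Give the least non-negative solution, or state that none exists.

68

gcd(70, 571) = 1, so a unique solution mod 571 exists.
70⁻¹ ≡ 155 (mod 571).
k ≡ 155×192 ≡ 68 (mod 571).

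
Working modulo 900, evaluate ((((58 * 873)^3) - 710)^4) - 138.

58 * 873 = 50634 ≡ 234 (mod 900)
(234)^3 ≡ 504 (mod 900)
504 - 710 = -206 ≡ 694 (mod 900)
(694)^4 ≡ 496 (mod 900)
496 - 138 = 358

358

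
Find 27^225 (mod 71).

Using repeated squaring:
225 in binary is 11100001, i.e. 225 = 128 + 64 + 32 + 1.
27^1 ≡ 27 (mod 71)
27^2 ≡ 27^2 = 729 ≡ 19 (mod 71)
27^4 ≡ 19^2 = 361 ≡ 6 (mod 71)
27^8 ≡ 6^2 = 36 (mod 71)
27^16 ≡ 36^2 = 1296 ≡ 18 (mod 71)
27^32 ≡ 18^2 = 324 ≡ 40 (mod 71)
27^64 ≡ 40^2 = 1600 ≡ 38 (mod 71)
27^128 ≡ 38^2 = 1444 ≡ 24 (mod 71)
27^225 = 27^128 * 27^64 * 27^32 * 27^1 ≡ 24 * 38 * 40 * 27 (mod 71).
Accumulate the product:
24 * 38 = 912 ≡ 60
60 * 40 = 2400 ≡ 57
57 * 27 = 1539 ≡ 48

48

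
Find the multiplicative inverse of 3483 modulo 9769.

3060

Run the extended Euclidean algorithm:
9769 = 2×3483 + 2803
3483 = 1×2803 + 680
2803 = 4×680 + 83
680 = 8×83 + 16
83 = 5×16 + 3
16 = 5×3 + 1
3 = 3×1 + 0
gcd(3483, 9769) = 1, so the inverse exists.
Back-substitute for 1:
1 = 1×16 − 5×3
  = −5×83 + 26×16
  = 26×680 − 213×83
  = −213×2803 + 878×680
  = 878×3483 − 1091×2803
  = −1091×9769 + 3060×3483
So 3483⁻¹ ≡ 3060 (mod 9769).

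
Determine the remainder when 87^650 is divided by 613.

By square-and-multiply:
650 in binary is 1010001010, i.e. 650 = 512 + 128 + 8 + 2.
87^1 ≡ 87 (mod 613)
87^2 ≡ 87^2 = 7569 ≡ 213 (mod 613)
87^4 ≡ 213^2 = 45369 ≡ 7 (mod 613)
87^8 ≡ 7^2 = 49 (mod 613)
87^16 ≡ 49^2 = 2401 ≡ 562 (mod 613)
87^32 ≡ 562^2 = 315844 ≡ 149 (mod 613)
87^64 ≡ 149^2 = 22201 ≡ 133 (mod 613)
87^128 ≡ 133^2 = 17689 ≡ 525 (mod 613)
87^256 ≡ 525^2 = 275625 ≡ 388 (mod 613)
87^512 ≡ 388^2 = 150544 ≡ 359 (mod 613)
87^650 = 87^512 × 87^128 × 87^8 × 87^2 ≡ 359 × 525 × 49 × 213 (mod 613).
Accumulate the product:
359 × 525 = 188475 ≡ 284
284 × 49 = 13916 ≡ 430
430 × 213 = 91590 ≡ 253

253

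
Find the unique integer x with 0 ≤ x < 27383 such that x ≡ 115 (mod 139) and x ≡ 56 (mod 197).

2617

139⁻¹ mod 197: 139*180 ≡ 1 (mod 197), so 139⁻¹ ≡ 180.
x = 115 + 139*((56 − 115)*180 mod 197) = 115 + 139*18 = 2617.
Check: 2617 mod 139 = 115, 2617 mod 197 = 56. ✓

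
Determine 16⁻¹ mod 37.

7

37 = 2·16 + 5
16 = 3·5 + 1
5 = 5·1 + 0
gcd(16, 37) = 1, so the inverse exists.
Bézout: 1 = −3·37 + 7·16.
So 16⁻¹ ≡ 7 (mod 37).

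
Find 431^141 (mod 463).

71

Using repeated squaring:
141 in binary is 10001101, i.e. 141 = 128 + 8 + 4 + 1.
431^1 ≡ 431 (mod 463)
431^2 ≡ 431^2 = 185761 ≡ 98 (mod 463)
431^4 ≡ 98^2 = 9604 ≡ 344 (mod 463)
431^8 ≡ 344^2 = 118336 ≡ 271 (mod 463)
431^16 ≡ 271^2 = 73441 ≡ 287 (mod 463)
431^32 ≡ 287^2 = 82369 ≡ 418 (mod 463)
431^64 ≡ 418^2 = 174724 ≡ 173 (mod 463)
431^128 ≡ 173^2 = 29929 ≡ 297 (mod 463)
431^141 = 431^128 * 431^8 * 431^4 * 431^1 ≡ 297 * 271 * 344 * 431 (mod 463).
Accumulate the product:
297 * 271 = 80487 ≡ 388
388 * 344 = 133472 ≡ 128
128 * 431 = 55168 ≡ 71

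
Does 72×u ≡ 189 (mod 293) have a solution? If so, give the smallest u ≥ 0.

gcd(72, 293) = 1, so a unique solution mod 293 exists.
72⁻¹ ≡ 175 (mod 293).
u ≡ 175×189 ≡ 259 (mod 293).

259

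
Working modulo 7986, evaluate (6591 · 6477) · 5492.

6591 · 6477 = 42689907 ≡ 4737 (mod 7986)
4737 · 5492 = 26015604 ≡ 5202 (mod 7986)

5202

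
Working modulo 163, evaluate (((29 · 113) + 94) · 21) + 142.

29 · 113 = 3277 ≡ 17 (mod 163)
17 + 94 = 111
111 · 21 = 2331 ≡ 49 (mod 163)
49 + 142 = 191 ≡ 28 (mod 163)

28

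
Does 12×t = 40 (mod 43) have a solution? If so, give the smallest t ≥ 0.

32

gcd(12, 43) = 1, so a unique solution mod 43 exists.
12⁻¹ ≡ 18 (mod 43).
t ≡ 18×40 ≡ 32 (mod 43).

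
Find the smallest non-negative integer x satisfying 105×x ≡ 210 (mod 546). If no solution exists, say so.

gcd(105, 546) = 21, and 21 | 210, so solutions exist.
Divide through by 21: 5×x mod 26 = 10.
5⁻¹ ≡ 21 (mod 26).
x ≡ 21×10 ≡ 2 (mod 26).
The smallest non-negative solution is x = 2.

2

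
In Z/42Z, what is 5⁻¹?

42 = 8×5 + 2
5 = 2×2 + 1
2 = 2×1 + 0
gcd(5, 42) = 1, so the inverse exists.
Bézout: 1 = −2×42 + 17×5.
So 5⁻¹ ≡ 17 (mod 42).

17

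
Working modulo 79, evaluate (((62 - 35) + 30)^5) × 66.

62 - 35 = 27
27 + 30 = 57
(57)^5 ≡ 12 (mod 79)
12 × 66 = 792 ≡ 2 (mod 79)

2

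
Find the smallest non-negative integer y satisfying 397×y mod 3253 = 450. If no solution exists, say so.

3164

gcd(397, 3253) = 1, so a unique solution mod 3253 exists.
397⁻¹ ≡ 1901 (mod 3253).
y ≡ 1901×450 ≡ 3164 (mod 3253).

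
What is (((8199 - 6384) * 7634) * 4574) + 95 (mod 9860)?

9815

8199 - 6384 = 1815
1815 * 7634 = 13855710 ≡ 2410 (mod 9860)
2410 * 4574 = 11023340 ≡ 9720 (mod 9860)
9720 + 95 = 9815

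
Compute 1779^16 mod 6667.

Compute successive squares:
1779^1 ≡ 1779 (mod 6667)
1779^2 ≡ 1779^2 = 3164841 ≡ 4683 (mod 6667)
1779^4 ≡ 4683^2 = 21930489 ≡ 2726 (mod 6667)
1779^8 ≡ 2726^2 = 7431076 ≡ 4038 (mod 6667)
1779^16 ≡ 4038^2 = 16305444 ≡ 4629 (mod 6667)
So 1779^16 ≡ 4629 (mod 6667).

4629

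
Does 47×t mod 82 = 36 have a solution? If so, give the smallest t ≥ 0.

gcd(47, 82) = 1, so a unique solution mod 82 exists.
47⁻¹ ≡ 7 (mod 82).
t ≡ 7×36 ≡ 6 (mod 82).

6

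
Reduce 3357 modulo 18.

9

3357 = 186·18 + 9, so 3357 ≡ 9 (mod 18).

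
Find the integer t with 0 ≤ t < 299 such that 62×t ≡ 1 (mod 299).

299 = 4*62 + 51
62 = 1*51 + 11
51 = 4*11 + 7
11 = 1*7 + 4
7 = 1*4 + 3
4 = 1*3 + 1
3 = 3*1 + 0
gcd(62, 299) = 1, so the inverse exists.
Back-substitute for 1:
1 = 1*4 − 1*3
  = −1*7 + 2*4
  = 2*11 − 3*7
  = −3*51 + 14*11
  = 14*62 − 17*51
  = −17*299 + 82*62
So 62⁻¹ ≡ 82 (mod 299).

82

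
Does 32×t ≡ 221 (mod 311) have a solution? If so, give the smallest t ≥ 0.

gcd(32, 311) = 1, so a unique solution mod 311 exists.
32⁻¹ ≡ 243 (mod 311).
t ≡ 243×221 ≡ 211 (mod 311).

211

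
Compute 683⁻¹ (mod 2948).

Apply the Euclidean algorithm and back-substitute:
2948 = 4·683 + 216
683 = 3·216 + 35
216 = 6·35 + 6
35 = 5·6 + 5
6 = 1·5 + 1
5 = 5·1 + 0
gcd(683, 2948) = 1, so the inverse exists.
Back-substitute for 1:
1 = 1·6 − 1·5
  = −1·35 + 6·6
  = 6·216 − 37·35
  = −37·683 + 117·216
  = 117·2948 − 505·683
So 683⁻¹ ≡ −505 ≡ 2443 (mod 2948).

2443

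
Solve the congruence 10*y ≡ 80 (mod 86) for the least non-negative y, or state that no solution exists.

gcd(10, 86) = 2, and 2 | 80, so solutions exist.
Divide through by 2: 5*y ≡ 40 (mod 43).
5⁻¹ ≡ 26 (mod 43).
y ≡ 26*40 ≡ 8 (mod 43).
The smallest non-negative solution is y = 8.

8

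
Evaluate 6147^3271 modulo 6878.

By square-and-multiply:
6147^1 ≡ 6147 (mod 6878)
6147^2 ≡ 6147^2 = 37785609 ≡ 4755 (mod 6878)
6147^4 ≡ 4755^2 = 22610025 ≡ 2039 (mod 6878)
6147^8 ≡ 2039^2 = 4157521 ≡ 3209 (mod 6878)
6147^16 ≡ 3209^2 = 10297681 ≡ 1315 (mod 6878)
6147^32 ≡ 1315^2 = 1729225 ≡ 2847 (mod 6878)
6147^64 ≡ 2847^2 = 8105409 ≡ 3125 (mod 6878)
6147^128 ≡ 3125^2 = 9765625 ≡ 5743 (mod 6878)
6147^256 ≡ 5743^2 = 32982049 ≡ 2039 (mod 6878)
6147^512 ≡ 2039^2 = 4157521 ≡ 3209 (mod 6878)
6147^1024 ≡ 3209^2 = 10297681 ≡ 1315 (mod 6878)
6147^2048 ≡ 1315^2 = 1729225 ≡ 2847 (mod 6878)
6147^3271 = 6147^2048 × 6147^1024 × 6147^128 × 6147^64 × 6147^4 × 6147^2 × 6147^1 ≡ 2847 × 1315 × 5743 × 3125 × 2039 × 4755 × 6147 (mod 6878).
Accumulate the product:
2847 × 1315 = 3743805 ≡ 2173
2173 × 5743 = 12479539 ≡ 2847
2847 × 3125 = 8896875 ≡ 3621
3621 × 2039 = 7383219 ≡ 3125
3125 × 4755 = 14859375 ≡ 2895
2895 × 6147 = 17795565 ≡ 2179

2179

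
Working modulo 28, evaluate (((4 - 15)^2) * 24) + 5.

4 - 15 = -11 ≡ 17 (mod 28)
(17)^2 ≡ 9 (mod 28)
9 * 24 = 216 ≡ 20 (mod 28)
20 + 5 = 25

25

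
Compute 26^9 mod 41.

17

By square-and-multiply:
9 in binary is 1001, i.e. 9 = 8 + 1.
26^1 ≡ 26 (mod 41)
26^2 ≡ 26^2 = 676 ≡ 20 (mod 41)
26^4 ≡ 20^2 = 400 ≡ 31 (mod 41)
26^8 ≡ 31^2 = 961 ≡ 18 (mod 41)
26^9 = 26^8 · 26^1 ≡ 18 · 26 (mod 41).
18 · 26 = 468 ≡ 17 (mod 41).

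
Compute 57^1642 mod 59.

7

57^1 ≡ 57 (mod 59)
57^2 ≡ 57^2 = 3249 ≡ 4 (mod 59)
57^4 ≡ 4^2 = 16 (mod 59)
57^8 ≡ 16^2 = 256 ≡ 20 (mod 59)
57^16 ≡ 20^2 = 400 ≡ 46 (mod 59)
57^32 ≡ 46^2 = 2116 ≡ 51 (mod 59)
57^64 ≡ 51^2 = 2601 ≡ 5 (mod 59)
57^128 ≡ 5^2 = 25 (mod 59)
57^256 ≡ 25^2 = 625 ≡ 35 (mod 59)
57^512 ≡ 35^2 = 1225 ≡ 45 (mod 59)
57^1024 ≡ 45^2 = 2025 ≡ 19 (mod 59)
57^1642 = 57^1024 * 57^512 * 57^64 * 57^32 * 57^8 * 57^2 ≡ 19 * 45 * 5 * 51 * 20 * 4 (mod 59).
Accumulate the product:
19 * 45 = 855 ≡ 29
29 * 5 = 145 ≡ 27
27 * 51 = 1377 ≡ 20
20 * 20 = 400 ≡ 46
46 * 4 = 184 ≡ 7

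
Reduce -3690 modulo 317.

114

-3690 = -12·317 + 114, so -3690 ≡ 114 (mod 317).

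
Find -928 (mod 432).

368

-928 = -3·432 + 368, so -928 ≡ 368 (mod 432).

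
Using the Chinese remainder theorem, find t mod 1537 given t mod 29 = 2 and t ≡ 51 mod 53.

263

29⁻¹ mod 53: 29*11 ≡ 1 (mod 53), so 29⁻¹ ≡ 11.
t = 2 + 29*((51 − 2)*11 mod 53) = 2 + 29*9 = 263.
Check: 263 mod 29 = 2, 263 mod 53 = 51. ✓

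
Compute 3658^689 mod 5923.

4126

Using repeated squaring:
3658^1 ≡ 3658 (mod 5923)
3658^2 ≡ 3658^2 = 13380964 ≡ 907 (mod 5923)
3658^4 ≡ 907^2 = 822649 ≡ 5275 (mod 5923)
3658^8 ≡ 5275^2 = 27825625 ≡ 5294 (mod 5923)
3658^16 ≡ 5294^2 = 28026436 ≡ 4723 (mod 5923)
3658^32 ≡ 4723^2 = 22306729 ≡ 711 (mod 5923)
3658^64 ≡ 711^2 = 505521 ≡ 2066 (mod 5923)
3658^128 ≡ 2066^2 = 4268356 ≡ 3796 (mod 5923)
3658^256 ≡ 3796^2 = 14409616 ≡ 4880 (mod 5923)
3658^512 ≡ 4880^2 = 23814400 ≡ 3940 (mod 5923)
3658^689 = 3658^512 · 3658^128 · 3658^32 · 3658^16 · 3658^1 ≡ 3940 · 3796 · 711 · 4723 · 3658 (mod 5923).
Accumulate the product:
3940 · 3796 = 14956240 ≡ 665
665 · 711 = 472815 ≡ 4898
4898 · 4723 = 23133254 ≡ 3939
3939 · 3658 = 14408862 ≡ 4126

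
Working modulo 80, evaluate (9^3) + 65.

74

(9)^3 ≡ 9 (mod 80)
9 + 65 = 74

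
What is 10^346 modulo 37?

10^1 ≡ 10 (mod 37)
10^2 ≡ 10^2 = 100 ≡ 26 (mod 37)
10^4 ≡ 26^2 = 676 ≡ 10 (mod 37)
10^8 ≡ 10^2 = 100 ≡ 26 (mod 37)
10^16 ≡ 26^2 = 676 ≡ 10 (mod 37)
10^32 ≡ 10^2 = 100 ≡ 26 (mod 37)
10^64 ≡ 26^2 = 676 ≡ 10 (mod 37)
10^128 ≡ 10^2 = 100 ≡ 26 (mod 37)
10^256 ≡ 26^2 = 676 ≡ 10 (mod 37)
10^346 = 10^256 × 10^64 × 10^16 × 10^8 × 10^2 ≡ 10 × 10 × 10 × 26 × 26 (mod 37).
Accumulate the product:
10 × 10 = 100 ≡ 26
26 × 10 = 260 ≡ 1
1 × 26 = 26
26 × 26 = 676 ≡ 10

10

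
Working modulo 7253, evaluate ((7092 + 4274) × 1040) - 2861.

7092 + 4274 = 11366 ≡ 4113 (mod 7253)
4113 × 1040 = 4277520 ≡ 5503 (mod 7253)
5503 - 2861 = 2642

2642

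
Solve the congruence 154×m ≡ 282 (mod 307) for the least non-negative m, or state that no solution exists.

gcd(154, 307) = 1, so a unique solution mod 307 exists.
154⁻¹ ≡ 2 (mod 307).
m ≡ 2×282 ≡ 257 (mod 307).

257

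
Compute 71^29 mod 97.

7

Compute successive squares:
29 in binary is 11101, i.e. 29 = 16 + 8 + 4 + 1.
71^1 ≡ 71 (mod 97)
71^2 ≡ 71^2 = 5041 ≡ 94 (mod 97)
71^4 ≡ 94^2 = 8836 ≡ 9 (mod 97)
71^8 ≡ 9^2 = 81 (mod 97)
71^16 ≡ 81^2 = 6561 ≡ 62 (mod 97)
71^29 = 71^16 * 71^8 * 71^4 * 71^1 ≡ 62 * 81 * 9 * 71 (mod 97).
Accumulate the product:
62 * 81 = 5022 ≡ 75
75 * 9 = 675 ≡ 93
93 * 71 = 6603 ≡ 7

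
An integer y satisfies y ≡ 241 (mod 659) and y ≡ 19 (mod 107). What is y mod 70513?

20670

659⁻¹ mod 107: 659·63 ≡ 1 (mod 107), so 659⁻¹ ≡ 63.
y = 241 + 659·((19 − 241)·63 mod 107) = 241 + 659·31 = 20670.
Check: 20670 mod 659 = 241, 20670 mod 107 = 19. ✓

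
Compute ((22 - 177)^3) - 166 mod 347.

310

22 - 177 = -155 ≡ 192 (mod 347)
(192)^3 ≡ 129 (mod 347)
129 - 166 = -37 ≡ 310 (mod 347)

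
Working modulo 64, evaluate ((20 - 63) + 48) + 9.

14

20 - 63 = -43 ≡ 21 (mod 64)
21 + 48 = 69 ≡ 5 (mod 64)
5 + 9 = 14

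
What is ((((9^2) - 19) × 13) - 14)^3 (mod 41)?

(9)^2 ≡ 40 (mod 41)
40 - 19 = 21
21 × 13 = 273 ≡ 27 (mod 41)
27 - 14 = 13
(13)^3 ≡ 24 (mod 41)

24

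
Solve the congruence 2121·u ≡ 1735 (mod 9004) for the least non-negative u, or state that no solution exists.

939

gcd(2121, 9004) = 1, so a unique solution mod 9004 exists.
2121⁻¹ ≡ 4173 (mod 9004).
u ≡ 4173·1735 ≡ 939 (mod 9004).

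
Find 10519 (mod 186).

10519 = 56·186 + 103, so 10519 ≡ 103 (mod 186).

103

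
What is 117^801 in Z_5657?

Compute successive squares:
117^1 ≡ 117 (mod 5657)
117^2 ≡ 117^2 = 13689 ≡ 2375 (mod 5657)
117^4 ≡ 2375^2 = 5640625 ≡ 596 (mod 5657)
117^8 ≡ 596^2 = 355216 ≡ 4482 (mod 5657)
117^16 ≡ 4482^2 = 20088324 ≡ 317 (mod 5657)
117^32 ≡ 317^2 = 100489 ≡ 4320 (mod 5657)
117^64 ≡ 4320^2 = 18662400 ≡ 5614 (mod 5657)
117^128 ≡ 5614^2 = 31516996 ≡ 1849 (mod 5657)
117^256 ≡ 1849^2 = 3418801 ≡ 1973 (mod 5657)
117^512 ≡ 1973^2 = 3892729 ≡ 713 (mod 5657)
117^801 = 117^512 × 117^256 × 117^32 × 117^1 ≡ 713 × 1973 × 4320 × 117 (mod 5657).
Accumulate the product:
713 × 1973 = 1406749 ≡ 3813
3813 × 4320 = 16472160 ≡ 4633
4633 × 117 = 542061 ≡ 4646

4646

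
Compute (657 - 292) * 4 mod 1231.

657 - 292 = 365
365 * 4 = 1460 ≡ 229 (mod 1231)

229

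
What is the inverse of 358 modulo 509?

300

Run the extended Euclidean algorithm:
509 = 1·358 + 151
358 = 2·151 + 56
151 = 2·56 + 39
56 = 1·39 + 17
39 = 2·17 + 5
17 = 3·5 + 2
5 = 2·2 + 1
2 = 2·1 + 0
gcd(358, 509) = 1, so the inverse exists.
Back-substitute for 1:
1 = 1·5 − 2·2
  = −2·17 + 7·5
  = 7·39 − 16·17
  = −16·56 + 23·39
  = 23·151 − 62·56
  = −62·358 + 147·151
  = 147·509 − 209·358
So 358⁻¹ ≡ −209 ≡ 300 (mod 509).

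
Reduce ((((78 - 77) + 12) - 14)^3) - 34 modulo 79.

78 - 77 = 1
1 + 12 = 13
13 - 14 = -1 ≡ 78 (mod 79)
(78)^3 ≡ 78 (mod 79)
78 - 34 = 44

44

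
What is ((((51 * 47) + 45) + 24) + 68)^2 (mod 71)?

58

51 * 47 = 2397 ≡ 54 (mod 71)
54 + 45 = 99 ≡ 28 (mod 71)
28 + 24 = 52
52 + 68 = 120 ≡ 49 (mod 71)
(49)^2 ≡ 58 (mod 71)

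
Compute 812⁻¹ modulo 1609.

1609 = 1·812 + 797
812 = 1·797 + 15
797 = 53·15 + 2
15 = 7·2 + 1
2 = 2·1 + 0
gcd(812, 1609) = 1, so the inverse exists.
Back-substitute for 1:
1 = 1·15 − 7·2
  = −7·797 + 372·15
  = 372·812 − 379·797
  = −379·1609 + 751·812
So 812⁻¹ ≡ 751 (mod 1609).

751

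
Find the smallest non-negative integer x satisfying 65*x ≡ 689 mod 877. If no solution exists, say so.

186

gcd(65, 877) = 1, so a unique solution mod 877 exists.
65⁻¹ ≡ 27 (mod 877).
x ≡ 27*689 ≡ 186 (mod 877).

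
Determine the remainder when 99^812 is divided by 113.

99^1 ≡ 99 (mod 113)
99^2 ≡ 99^2 = 9801 ≡ 83 (mod 113)
99^4 ≡ 83^2 = 6889 ≡ 109 (mod 113)
99^8 ≡ 109^2 = 11881 ≡ 16 (mod 113)
99^16 ≡ 16^2 = 256 ≡ 30 (mod 113)
99^32 ≡ 30^2 = 900 ≡ 109 (mod 113)
99^64 ≡ 109^2 = 11881 ≡ 16 (mod 113)
99^128 ≡ 16^2 = 256 ≡ 30 (mod 113)
99^256 ≡ 30^2 = 900 ≡ 109 (mod 113)
99^512 ≡ 109^2 = 11881 ≡ 16 (mod 113)
99^812 = 99^512 × 99^256 × 99^32 × 99^8 × 99^4 ≡ 16 × 109 × 109 × 16 × 109 (mod 113).
Accumulate the product:
16 × 109 = 1744 ≡ 49
49 × 109 = 5341 ≡ 30
30 × 16 = 480 ≡ 28
28 × 109 = 3052 ≡ 1

1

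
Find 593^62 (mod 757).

62 in binary is 111110, i.e. 62 = 32 + 16 + 8 + 4 + 2.
593^1 ≡ 593 (mod 757)
593^2 ≡ 593^2 = 351649 ≡ 401 (mod 757)
593^4 ≡ 401^2 = 160801 ≡ 317 (mod 757)
593^8 ≡ 317^2 = 100489 ≡ 565 (mod 757)
593^16 ≡ 565^2 = 319225 ≡ 528 (mod 757)
593^32 ≡ 528^2 = 278784 ≡ 208 (mod 757)
593^62 = 593^32 · 593^16 · 593^8 · 593^4 · 593^2 ≡ 208 · 528 · 565 · 317 · 401 (mod 757).
Accumulate the product:
208 · 528 = 109824 ≡ 59
59 · 565 = 33335 ≡ 27
27 · 317 = 8559 ≡ 232
232 · 401 = 93032 ≡ 678

678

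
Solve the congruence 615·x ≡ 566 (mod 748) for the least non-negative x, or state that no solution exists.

gcd(615, 748) = 1, so a unique solution mod 748 exists.
615⁻¹ ≡ 703 (mod 748).
x ≡ 703·566 ≡ 710 (mod 748).

710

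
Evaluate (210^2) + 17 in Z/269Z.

(210)^2 ≡ 253 (mod 269)
253 + 17 = 270 ≡ 1 (mod 269)

1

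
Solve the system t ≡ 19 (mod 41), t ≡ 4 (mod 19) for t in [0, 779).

593

41⁻¹ mod 19: 41×13 ≡ 1 (mod 19), so 41⁻¹ ≡ 13.
t = 19 + 41×((4 − 19)×13 mod 19) = 19 + 41×14 = 593.
Check: 593 mod 41 = 19, 593 mod 19 = 4. ✓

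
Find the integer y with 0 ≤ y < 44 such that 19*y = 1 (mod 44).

Run the extended Euclidean algorithm:
44 = 2·19 + 6
19 = 3·6 + 1
6 = 6·1 + 0
gcd(19, 44) = 1, so the inverse exists.
Back-substitute for 1:
1 = 1·19 − 3·6
  = −3·44 + 7·19
So 19⁻¹ ≡ 7 (mod 44).

7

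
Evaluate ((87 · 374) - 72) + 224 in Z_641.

87 · 374 = 32538 ≡ 488 (mod 641)
488 - 72 = 416
416 + 224 = 640

640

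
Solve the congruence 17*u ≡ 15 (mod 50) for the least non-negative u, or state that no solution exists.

gcd(17, 50) = 1, so a unique solution mod 50 exists.
17⁻¹ ≡ 3 (mod 50).
u ≡ 3*15 ≡ 45 (mod 50).

45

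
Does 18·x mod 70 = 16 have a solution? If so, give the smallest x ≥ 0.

gcd(18, 70) = 2, and 2 | 16, so solutions exist.
Divide through by 2: 9·x ≡ 8 mod 35.
9⁻¹ ≡ 4 (mod 35).
x ≡ 4·8 ≡ 32 (mod 35).
The smallest non-negative solution is x = 32.

32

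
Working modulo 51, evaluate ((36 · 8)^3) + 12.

36 · 8 = 288 ≡ 33 (mod 51)
(33)^3 ≡ 33 (mod 51)
33 + 12 = 45

45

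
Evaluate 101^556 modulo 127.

124

By square-and-multiply:
556 in binary is 1000101100, i.e. 556 = 512 + 32 + 8 + 4.
101^1 ≡ 101 (mod 127)
101^2 ≡ 101^2 = 10201 ≡ 41 (mod 127)
101^4 ≡ 41^2 = 1681 ≡ 30 (mod 127)
101^8 ≡ 30^2 = 900 ≡ 11 (mod 127)
101^16 ≡ 11^2 = 121 (mod 127)
101^32 ≡ 121^2 = 14641 ≡ 36 (mod 127)
101^64 ≡ 36^2 = 1296 ≡ 26 (mod 127)
101^128 ≡ 26^2 = 676 ≡ 41 (mod 127)
101^256 ≡ 41^2 = 1681 ≡ 30 (mod 127)
101^512 ≡ 30^2 = 900 ≡ 11 (mod 127)
101^556 = 101^512 × 101^32 × 101^8 × 101^4 ≡ 11 × 36 × 11 × 30 (mod 127).
Accumulate the product:
11 × 36 = 396 ≡ 15
15 × 11 = 165 ≡ 38
38 × 30 = 1140 ≡ 124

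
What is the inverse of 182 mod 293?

227

293 = 1×182 + 111
182 = 1×111 + 71
111 = 1×71 + 40
71 = 1×40 + 31
40 = 1×31 + 9
31 = 3×9 + 4
9 = 2×4 + 1
4 = 4×1 + 0
gcd(182, 293) = 1, so the inverse exists.
Bézout: 1 = 41×293 − 66×182.
So 182⁻¹ ≡ −66 ≡ 227 (mod 293).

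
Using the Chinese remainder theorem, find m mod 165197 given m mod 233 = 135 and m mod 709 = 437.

233⁻¹ mod 709: 233·496 ≡ 1 (mod 709), so 233⁻¹ ≡ 496.
m = 135 + 233·((437 − 135)·496 mod 709) = 135 + 233·193 = 45104.

45104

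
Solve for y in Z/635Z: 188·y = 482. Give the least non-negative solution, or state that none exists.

239

gcd(188, 635) = 1, so a unique solution mod 635 exists.
188⁻¹ ≡ 152 (mod 635).
y ≡ 152·482 ≡ 239 (mod 635).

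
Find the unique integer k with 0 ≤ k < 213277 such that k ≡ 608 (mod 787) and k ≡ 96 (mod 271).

787⁻¹ mod 271: 787·198 ≡ 1 (mod 271), so 787⁻¹ ≡ 198.
k = 608 + 787·((96 − 608)·198 mod 271) = 608 + 787·249 = 196571.
Check: 196571 mod 787 = 608, 196571 mod 271 = 96. ✓

196571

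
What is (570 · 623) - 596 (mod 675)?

139

570 · 623 = 355110 ≡ 60 (mod 675)
60 - 596 = -536 ≡ 139 (mod 675)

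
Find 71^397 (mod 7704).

By square-and-multiply:
397 in binary is 110001101, i.e. 397 = 256 + 128 + 8 + 4 + 1.
71^1 ≡ 71 (mod 7704)
71^2 ≡ 71^2 = 5041 (mod 7704)
71^4 ≡ 5041^2 = 25411681 ≡ 3889 (mod 7704)
71^8 ≡ 3889^2 = 15124321 ≡ 1369 (mod 7704)
71^16 ≡ 1369^2 = 1874161 ≡ 2089 (mod 7704)
71^32 ≡ 2089^2 = 4363921 ≡ 3457 (mod 7704)
71^64 ≡ 3457^2 = 11950849 ≡ 1945 (mod 7704)
71^128 ≡ 1945^2 = 3783025 ≡ 361 (mod 7704)
71^256 ≡ 361^2 = 130321 ≡ 7057 (mod 7704)
71^397 = 71^256 · 71^128 · 71^8 · 71^4 · 71^1 ≡ 7057 · 361 · 1369 · 3889 · 71 (mod 7704).
Accumulate the product:
7057 · 361 = 2547577 ≡ 5257
5257 · 1369 = 7196833 ≡ 1297
1297 · 3889 = 5044033 ≡ 5617
5617 · 71 = 398807 ≡ 5903

5903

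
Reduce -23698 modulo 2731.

-23698 = -9·2731 + 881, so -23698 ≡ 881 (mod 2731).

881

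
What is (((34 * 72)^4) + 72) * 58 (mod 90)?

34 * 72 = 2448 ≡ 18 (mod 90)
(18)^4 ≡ 36 (mod 90)
36 + 72 = 108 ≡ 18 (mod 90)
18 * 58 = 1044 ≡ 54 (mod 90)

54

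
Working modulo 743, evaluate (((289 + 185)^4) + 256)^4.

476

289 + 185 = 474
(474)^4 ≡ 141 (mod 743)
141 + 256 = 397
(397)^4 ≡ 476 (mod 743)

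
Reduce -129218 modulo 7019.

-129218 = -19*7019 + 4143, so -129218 ≡ 4143 (mod 7019).

4143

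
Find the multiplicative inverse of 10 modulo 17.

12

17 = 1·10 + 7
10 = 1·7 + 3
7 = 2·3 + 1
3 = 3·1 + 0
gcd(10, 17) = 1, so the inverse exists.
Bézout: 1 = 3·17 − 5·10.
So 10⁻¹ ≡ −5 ≡ 12 (mod 17).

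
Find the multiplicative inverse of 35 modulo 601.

498

601 = 17*35 + 6
35 = 5*6 + 5
6 = 1*5 + 1
5 = 5*1 + 0
gcd(35, 601) = 1, so the inverse exists.
Back-substitute for 1:
1 = 1*6 − 1*5
  = −1*35 + 6*6
  = 6*601 − 103*35
So 35⁻¹ ≡ −103 ≡ 498 (mod 601).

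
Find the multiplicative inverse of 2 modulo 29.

29 = 14·2 + 1
2 = 2·1 + 0
gcd(2, 29) = 1, so the inverse exists.
Bézout: 1 = 1·29 − 14·2.
So 2⁻¹ ≡ −14 ≡ 15 (mod 29).

15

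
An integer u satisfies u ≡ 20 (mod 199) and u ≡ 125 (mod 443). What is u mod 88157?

199⁻¹ mod 443: 199×187 ≡ 1 (mod 443), so 199⁻¹ ≡ 187.
u = 20 + 199×((125 − 20)×187 mod 443) = 20 + 199×143 = 28477.
Check: 28477 mod 199 = 20, 28477 mod 443 = 125. ✓

28477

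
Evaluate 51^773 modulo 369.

180

Compute successive squares:
773 in binary is 1100000101, i.e. 773 = 512 + 256 + 4 + 1.
51^1 ≡ 51 (mod 369)
51^2 ≡ 51^2 = 2601 ≡ 18 (mod 369)
51^4 ≡ 18^2 = 324 (mod 369)
51^8 ≡ 324^2 = 104976 ≡ 180 (mod 369)
51^16 ≡ 180^2 = 32400 ≡ 297 (mod 369)
51^32 ≡ 297^2 = 88209 ≡ 18 (mod 369)
51^64 ≡ 18^2 = 324 (mod 369)
51^128 ≡ 324^2 = 104976 ≡ 180 (mod 369)
51^256 ≡ 180^2 = 32400 ≡ 297 (mod 369)
51^512 ≡ 297^2 = 88209 ≡ 18 (mod 369)
51^773 = 51^512 * 51^256 * 51^4 * 51^1 ≡ 18 * 297 * 324 * 51 (mod 369).
Accumulate the product:
18 * 297 = 5346 ≡ 180
180 * 324 = 58320 ≡ 18
18 * 51 = 918 ≡ 180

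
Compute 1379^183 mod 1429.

1385

Compute successive squares:
1379^1 ≡ 1379 (mod 1429)
1379^2 ≡ 1379^2 = 1901641 ≡ 1071 (mod 1429)
1379^4 ≡ 1071^2 = 1147041 ≡ 983 (mod 1429)
1379^8 ≡ 983^2 = 966289 ≡ 285 (mod 1429)
1379^16 ≡ 285^2 = 81225 ≡ 1201 (mod 1429)
1379^32 ≡ 1201^2 = 1442401 ≡ 540 (mod 1429)
1379^64 ≡ 540^2 = 291600 ≡ 84 (mod 1429)
1379^128 ≡ 84^2 = 7056 ≡ 1340 (mod 1429)
1379^183 = 1379^128 × 1379^32 × 1379^16 × 1379^4 × 1379^2 × 1379^1 ≡ 1340 × 540 × 1201 × 983 × 1071 × 1379 (mod 1429).
Accumulate the product:
1340 × 540 = 723600 ≡ 526
526 × 1201 = 631726 ≡ 108
108 × 983 = 106164 ≡ 418
418 × 1071 = 447678 ≡ 401
401 × 1379 = 552979 ≡ 1385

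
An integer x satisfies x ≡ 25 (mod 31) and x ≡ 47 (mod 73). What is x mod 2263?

2164

31⁻¹ mod 73: 31·33 ≡ 1 (mod 73), so 31⁻¹ ≡ 33.
x = 25 + 31·((47 − 25)·33 mod 73) = 25 + 31·69 = 2164.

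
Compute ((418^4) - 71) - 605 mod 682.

(418)^4 ≡ 374 (mod 682)
374 - 71 = 303
303 - 605 = -302 ≡ 380 (mod 682)

380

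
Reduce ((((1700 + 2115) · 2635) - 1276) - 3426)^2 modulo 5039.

1700 + 2115 = 3815
3815 · 2635 = 10052525 ≡ 4759 (mod 5039)
4759 - 1276 = 3483
3483 - 3426 = 57
(57)^2 ≡ 3249 (mod 5039)

3249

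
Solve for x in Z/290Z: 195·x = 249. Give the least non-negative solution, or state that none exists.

no solution

gcd(195, 290) = 5, and 5 does not divide 249.
So the congruence has no solution.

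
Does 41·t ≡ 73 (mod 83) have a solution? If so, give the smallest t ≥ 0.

gcd(41, 83) = 1, so a unique solution mod 83 exists.
41⁻¹ ≡ 81 (mod 83).
t ≡ 81·73 ≡ 20 (mod 83).

20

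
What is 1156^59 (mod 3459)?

59 in binary is 111011, i.e. 59 = 32 + 16 + 8 + 2 + 1.
1156^1 ≡ 1156 (mod 3459)
1156^2 ≡ 1156^2 = 1336336 ≡ 1162 (mod 3459)
1156^4 ≡ 1162^2 = 1350244 ≡ 1234 (mod 3459)
1156^8 ≡ 1234^2 = 1522756 ≡ 796 (mod 3459)
1156^16 ≡ 796^2 = 633616 ≡ 619 (mod 3459)
1156^32 ≡ 619^2 = 383161 ≡ 2671 (mod 3459)
1156^59 = 1156^32 × 1156^16 × 1156^8 × 1156^2 × 1156^1 ≡ 2671 × 619 × 796 × 1162 × 1156 (mod 3459).
Accumulate the product:
2671 × 619 = 1653349 ≡ 3406
3406 × 796 = 2711176 ≡ 2779
2779 × 1162 = 3229198 ≡ 1951
1951 × 1156 = 2255356 ≡ 88

88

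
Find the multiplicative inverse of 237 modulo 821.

Apply the Euclidean algorithm and back-substitute:
821 = 3*237 + 110
237 = 2*110 + 17
110 = 6*17 + 8
17 = 2*8 + 1
8 = 8*1 + 0
gcd(237, 821) = 1, so the inverse exists.
Bézout: 1 = −28*821 + 97*237.
So 237⁻¹ ≡ 97 (mod 821).

97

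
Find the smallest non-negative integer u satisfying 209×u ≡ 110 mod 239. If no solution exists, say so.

76

gcd(209, 239) = 1, so a unique solution mod 239 exists.
209⁻¹ ≡ 231 (mod 239).
u ≡ 231×110 ≡ 76 (mod 239).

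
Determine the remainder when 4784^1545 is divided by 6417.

Using repeated squaring:
4784^1 ≡ 4784 (mod 6417)
4784^2 ≡ 4784^2 = 22886656 ≡ 3634 (mod 6417)
4784^4 ≡ 3634^2 = 13205956 ≡ 6187 (mod 6417)
4784^8 ≡ 6187^2 = 38278969 ≡ 1564 (mod 6417)
4784^16 ≡ 1564^2 = 2446096 ≡ 1219 (mod 6417)
4784^32 ≡ 1219^2 = 1485961 ≡ 3634 (mod 6417)
4784^64 ≡ 3634^2 = 13205956 ≡ 6187 (mod 6417)
4784^128 ≡ 6187^2 = 38278969 ≡ 1564 (mod 6417)
4784^256 ≡ 1564^2 = 2446096 ≡ 1219 (mod 6417)
4784^512 ≡ 1219^2 = 1485961 ≡ 3634 (mod 6417)
4784^1024 ≡ 3634^2 = 13205956 ≡ 6187 (mod 6417)
4784^1545 = 4784^1024 · 4784^512 · 4784^8 · 4784^1 ≡ 6187 · 3634 · 1564 · 4784 (mod 6417).
Accumulate the product:
6187 · 3634 = 22483558 ≡ 4807
4807 · 1564 = 7518148 ≡ 3841
3841 · 4784 = 18375344 ≡ 3473

3473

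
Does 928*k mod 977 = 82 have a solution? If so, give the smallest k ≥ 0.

756

gcd(928, 977) = 1, so a unique solution mod 977 exists.
928⁻¹ ≡ 319 (mod 977).
k ≡ 319*82 ≡ 756 (mod 977).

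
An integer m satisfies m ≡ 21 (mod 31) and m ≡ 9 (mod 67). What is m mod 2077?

31⁻¹ mod 67: 31*13 ≡ 1 (mod 67), so 31⁻¹ ≡ 13.
m = 21 + 31*((9 − 21)*13 mod 67) = 21 + 31*45 = 1416.
Check: 1416 mod 31 = 21, 1416 mod 67 = 9. ✓

1416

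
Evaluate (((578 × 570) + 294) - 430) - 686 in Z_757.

578 × 570 = 329460 ≡ 165 (mod 757)
165 + 294 = 459
459 - 430 = 29
29 - 686 = -657 ≡ 100 (mod 757)

100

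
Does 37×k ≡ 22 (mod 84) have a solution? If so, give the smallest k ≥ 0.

gcd(37, 84) = 1, so a unique solution mod 84 exists.
37⁻¹ ≡ 25 (mod 84).
k ≡ 25×22 ≡ 46 (mod 84).

46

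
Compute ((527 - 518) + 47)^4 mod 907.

802

527 - 518 = 9
9 + 47 = 56
(56)^4 ≡ 802 (mod 907)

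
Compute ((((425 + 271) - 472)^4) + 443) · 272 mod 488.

120

425 + 271 = 696 ≡ 208 (mod 488)
208 - 472 = -264 ≡ 224 (mod 488)
(224)^4 ≡ 424 (mod 488)
424 + 443 = 867 ≡ 379 (mod 488)
379 · 272 = 103088 ≡ 120 (mod 488)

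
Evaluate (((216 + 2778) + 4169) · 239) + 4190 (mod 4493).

216 + 2778 = 2994
2994 + 4169 = 7163 ≡ 2670 (mod 4493)
2670 · 239 = 638130 ≡ 124 (mod 4493)
124 + 4190 = 4314

4314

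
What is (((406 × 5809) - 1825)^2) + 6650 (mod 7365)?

406 × 5809 = 2358454 ≡ 1654 (mod 7365)
1654 - 1825 = -171 ≡ 7194 (mod 7365)
(7194)^2 ≡ 7146 (mod 7365)
7146 + 6650 = 13796 ≡ 6431 (mod 7365)

6431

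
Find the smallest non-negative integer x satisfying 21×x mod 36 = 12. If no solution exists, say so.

gcd(21, 36) = 3, and 3 | 12, so solutions exist.
Divide through by 3: 7×x mod 12 = 4.
7⁻¹ ≡ 7 (mod 12).
x ≡ 7×4 ≡ 4 (mod 12).
The smallest non-negative solution is x = 4.

4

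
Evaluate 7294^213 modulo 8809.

By square-and-multiply:
213 in binary is 11010101, i.e. 213 = 128 + 64 + 16 + 4 + 1.
7294^1 ≡ 7294 (mod 8809)
7294^2 ≡ 7294^2 = 53202436 ≡ 4885 (mod 8809)
7294^4 ≡ 4885^2 = 23863225 ≡ 8453 (mod 8809)
7294^8 ≡ 8453^2 = 71453209 ≡ 3410 (mod 8809)
7294^16 ≡ 3410^2 = 11628100 ≡ 220 (mod 8809)
7294^32 ≡ 220^2 = 48400 ≡ 4355 (mod 8809)
7294^64 ≡ 4355^2 = 18966025 ≡ 248 (mod 8809)
7294^128 ≡ 248^2 = 61504 ≡ 8650 (mod 8809)
7294^213 = 7294^128 * 7294^64 * 7294^16 * 7294^4 * 7294^1 ≡ 8650 * 248 * 220 * 8453 * 7294 (mod 8809).
Accumulate the product:
8650 * 248 = 2145200 ≡ 4613
4613 * 220 = 1014860 ≡ 1825
1825 * 8453 = 15426725 ≡ 2166
2166 * 7294 = 15798804 ≡ 4267

4267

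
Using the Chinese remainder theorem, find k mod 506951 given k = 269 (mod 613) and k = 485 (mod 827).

613⁻¹ mod 827: 613·228 ≡ 1 (mod 827), so 613⁻¹ ≡ 228.
k = 269 + 613·((485 − 269)·228 mod 827) = 269 + 613·455 = 279184.

279184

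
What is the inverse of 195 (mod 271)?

82

271 = 1·195 + 76
195 = 2·76 + 43
76 = 1·43 + 33
43 = 1·33 + 10
33 = 3·10 + 3
10 = 3·3 + 1
3 = 3·1 + 0
gcd(195, 271) = 1, so the inverse exists.
Bézout: 1 = −59·271 + 82·195.
So 195⁻¹ ≡ 82 (mod 271).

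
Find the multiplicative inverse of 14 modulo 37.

8

37 = 2×14 + 9
14 = 1×9 + 5
9 = 1×5 + 4
5 = 1×4 + 1
4 = 4×1 + 0
gcd(14, 37) = 1, so the inverse exists.
Back-substitute for 1:
1 = 1×5 − 1×4
  = −1×9 + 2×5
  = 2×14 − 3×9
  = −3×37 + 8×14
So 14⁻¹ ≡ 8 (mod 37).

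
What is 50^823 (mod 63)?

50^1 ≡ 50 (mod 63)
50^2 ≡ 50^2 = 2500 ≡ 43 (mod 63)
50^4 ≡ 43^2 = 1849 ≡ 22 (mod 63)
50^8 ≡ 22^2 = 484 ≡ 43 (mod 63)
50^16 ≡ 43^2 = 1849 ≡ 22 (mod 63)
50^32 ≡ 22^2 = 484 ≡ 43 (mod 63)
50^64 ≡ 43^2 = 1849 ≡ 22 (mod 63)
50^128 ≡ 22^2 = 484 ≡ 43 (mod 63)
50^256 ≡ 43^2 = 1849 ≡ 22 (mod 63)
50^512 ≡ 22^2 = 484 ≡ 43 (mod 63)
50^823 = 50^512 · 50^256 · 50^32 · 50^16 · 50^4 · 50^2 · 50^1 ≡ 43 · 22 · 43 · 22 · 22 · 43 · 50 (mod 63).
Accumulate the product:
43 · 22 = 946 ≡ 1
1 · 43 = 43
43 · 22 = 946 ≡ 1
1 · 22 = 22
22 · 43 = 946 ≡ 1
1 · 50 = 50

50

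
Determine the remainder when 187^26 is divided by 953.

473

Using repeated squaring:
26 in binary is 11010, i.e. 26 = 16 + 8 + 2.
187^1 ≡ 187 (mod 953)
187^2 ≡ 187^2 = 34969 ≡ 661 (mod 953)
187^4 ≡ 661^2 = 436921 ≡ 447 (mod 953)
187^8 ≡ 447^2 = 199809 ≡ 632 (mod 953)
187^16 ≡ 632^2 = 399424 ≡ 117 (mod 953)
187^26 = 187^16 × 187^8 × 187^2 ≡ 117 × 632 × 661 (mod 953).
Accumulate the product:
117 × 632 = 73944 ≡ 563
563 × 661 = 372143 ≡ 473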